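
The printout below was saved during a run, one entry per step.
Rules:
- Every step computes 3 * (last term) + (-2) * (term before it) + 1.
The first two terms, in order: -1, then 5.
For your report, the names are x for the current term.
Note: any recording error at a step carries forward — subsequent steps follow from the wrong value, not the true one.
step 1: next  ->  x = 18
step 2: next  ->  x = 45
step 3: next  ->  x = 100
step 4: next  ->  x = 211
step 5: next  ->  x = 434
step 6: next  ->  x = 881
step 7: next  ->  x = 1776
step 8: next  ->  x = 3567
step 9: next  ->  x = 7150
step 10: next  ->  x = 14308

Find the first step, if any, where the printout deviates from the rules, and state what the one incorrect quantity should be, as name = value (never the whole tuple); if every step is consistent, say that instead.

step 10, x = 14317

Recomputing the run from the initial state:
step 1: x = 18
step 2: x = 45
step 3: x = 100
step 4: x = 211
step 5: x = 434
step 6: x = 881
step 7: x = 1776
step 8: x = 3567
step 9: x = 7150
step 10: x = 14317
The first disagreement with the printout is at step 10, where the value should be x = 14317.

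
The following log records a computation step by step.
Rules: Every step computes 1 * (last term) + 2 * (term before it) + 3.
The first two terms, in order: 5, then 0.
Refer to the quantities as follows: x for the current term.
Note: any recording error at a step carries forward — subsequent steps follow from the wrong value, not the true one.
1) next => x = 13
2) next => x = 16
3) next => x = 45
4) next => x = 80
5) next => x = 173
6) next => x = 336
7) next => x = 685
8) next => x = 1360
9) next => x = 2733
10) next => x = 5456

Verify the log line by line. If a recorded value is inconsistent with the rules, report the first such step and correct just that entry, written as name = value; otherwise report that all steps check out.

Recomputing the run from the initial state:
step 1: x = 13
step 2: x = 16
step 3: x = 45
step 4: x = 80
step 5: x = 173
step 6: x = 336
step 7: x = 685
step 8: x = 1360
step 9: x = 2733
step 10: x = 5456
This matches the log at every step.

no error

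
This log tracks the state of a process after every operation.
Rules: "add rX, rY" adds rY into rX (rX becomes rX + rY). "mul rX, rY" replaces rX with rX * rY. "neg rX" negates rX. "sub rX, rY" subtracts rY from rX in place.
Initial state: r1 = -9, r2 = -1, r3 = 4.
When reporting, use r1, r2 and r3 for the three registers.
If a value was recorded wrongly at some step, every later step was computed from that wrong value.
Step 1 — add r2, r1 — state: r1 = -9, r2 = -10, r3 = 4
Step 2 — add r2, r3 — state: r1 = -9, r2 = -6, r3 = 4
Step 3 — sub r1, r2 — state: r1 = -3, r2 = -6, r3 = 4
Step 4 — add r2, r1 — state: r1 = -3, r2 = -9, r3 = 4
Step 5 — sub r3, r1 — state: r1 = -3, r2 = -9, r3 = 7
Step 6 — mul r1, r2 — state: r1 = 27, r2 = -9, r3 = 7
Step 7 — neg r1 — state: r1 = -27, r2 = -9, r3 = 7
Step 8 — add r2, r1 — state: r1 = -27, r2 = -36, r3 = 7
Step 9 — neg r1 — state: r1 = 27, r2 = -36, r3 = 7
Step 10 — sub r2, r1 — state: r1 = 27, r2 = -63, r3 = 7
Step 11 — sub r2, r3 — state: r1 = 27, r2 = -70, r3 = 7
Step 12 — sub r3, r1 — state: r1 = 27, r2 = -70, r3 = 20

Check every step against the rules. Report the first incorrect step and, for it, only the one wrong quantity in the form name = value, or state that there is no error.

step 12, r3 = -20

Recomputing the run from the initial state:
step 1: r1 = -9, r2 = -10, r3 = 4
step 2: r1 = -9, r2 = -6, r3 = 4
step 3: r1 = -3, r2 = -6, r3 = 4
step 4: r1 = -3, r2 = -9, r3 = 4
step 5: r1 = -3, r2 = -9, r3 = 7
step 6: r1 = 27, r2 = -9, r3 = 7
step 7: r1 = -27, r2 = -9, r3 = 7
step 8: r1 = -27, r2 = -36, r3 = 7
step 9: r1 = 27, r2 = -36, r3 = 7
step 10: r1 = 27, r2 = -63, r3 = 7
step 11: r1 = 27, r2 = -70, r3 = 7
step 12: r1 = 27, r2 = -70, r3 = -20
The first disagreement with the log is at step 12, where the value should be r3 = -20.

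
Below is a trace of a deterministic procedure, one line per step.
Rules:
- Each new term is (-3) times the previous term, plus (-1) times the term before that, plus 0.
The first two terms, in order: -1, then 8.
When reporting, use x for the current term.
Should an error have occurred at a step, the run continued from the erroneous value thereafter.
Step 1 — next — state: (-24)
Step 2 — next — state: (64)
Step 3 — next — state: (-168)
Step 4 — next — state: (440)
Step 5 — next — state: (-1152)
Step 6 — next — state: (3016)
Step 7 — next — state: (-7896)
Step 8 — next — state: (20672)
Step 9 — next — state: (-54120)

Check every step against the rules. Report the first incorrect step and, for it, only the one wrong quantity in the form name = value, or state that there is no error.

Recomputing the run from the initial state:
step 1: x = -23
step 2: x = 61
step 3: x = -160
step 4: x = 419
step 5: x = -1097
step 6: x = 2872
step 7: x = -7519
step 8: x = 19685
step 9: x = -51536
The first disagreement with the trace is at step 1, where the value should be x = -23.

step 1, x = -23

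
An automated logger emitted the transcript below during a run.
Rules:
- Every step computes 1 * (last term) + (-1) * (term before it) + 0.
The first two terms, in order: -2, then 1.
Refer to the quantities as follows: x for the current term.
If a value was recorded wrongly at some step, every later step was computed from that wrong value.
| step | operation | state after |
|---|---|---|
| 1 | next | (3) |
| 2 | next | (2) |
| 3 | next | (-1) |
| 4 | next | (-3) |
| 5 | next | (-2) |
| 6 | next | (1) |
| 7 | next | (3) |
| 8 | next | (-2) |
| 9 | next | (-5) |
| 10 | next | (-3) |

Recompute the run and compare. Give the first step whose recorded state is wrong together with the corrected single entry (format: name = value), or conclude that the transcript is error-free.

step 8, x = 2

Recomputing the run from the initial state:
step 1: x = 3
step 2: x = 2
step 3: x = -1
step 4: x = -3
step 5: x = -2
step 6: x = 1
step 7: x = 3
step 8: x = 2
step 9: x = -1
step 10: x = -3
The first disagreement with the transcript is at step 8, where the value should be x = 2.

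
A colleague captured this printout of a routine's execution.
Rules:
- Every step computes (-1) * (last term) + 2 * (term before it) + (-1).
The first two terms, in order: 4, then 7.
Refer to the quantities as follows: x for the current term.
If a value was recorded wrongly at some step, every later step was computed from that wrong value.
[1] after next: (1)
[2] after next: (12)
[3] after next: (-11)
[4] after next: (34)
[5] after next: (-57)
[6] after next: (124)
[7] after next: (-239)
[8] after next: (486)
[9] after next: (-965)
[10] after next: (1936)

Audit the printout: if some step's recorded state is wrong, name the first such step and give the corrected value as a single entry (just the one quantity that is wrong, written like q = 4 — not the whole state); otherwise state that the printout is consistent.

Recomputing the run from the initial state:
step 1: x = 0
step 2: x = 13
step 3: x = -14
step 4: x = 39
step 5: x = -68
step 6: x = 145
step 7: x = -282
step 8: x = 571
step 9: x = -1136
step 10: x = 2277
The first disagreement with the printout is at step 1, where the value should be x = 0.

step 1, x = 0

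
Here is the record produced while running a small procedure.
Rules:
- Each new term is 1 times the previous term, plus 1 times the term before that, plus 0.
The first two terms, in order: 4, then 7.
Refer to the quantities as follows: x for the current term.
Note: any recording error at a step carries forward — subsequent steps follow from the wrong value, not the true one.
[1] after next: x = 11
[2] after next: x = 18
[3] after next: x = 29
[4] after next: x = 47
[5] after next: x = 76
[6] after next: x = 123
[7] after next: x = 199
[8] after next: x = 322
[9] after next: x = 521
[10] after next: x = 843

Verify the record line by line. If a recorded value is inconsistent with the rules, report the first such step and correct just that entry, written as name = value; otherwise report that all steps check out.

no error

1. x = 1*(7) + (1)*(4) + (0) = 11 (confirmed correct)
2. x = 1*(11) + (1)*(7) + (0) = 18 (verified)
3. x = 1*(18) + (1)*(11) + (0) = 29 (no discrepancy)
4. x = 1*(29) + (1)*(18) + (0) = 47 (matches)
5. x = 1*(47) + (1)*(29) + (0) = 76 (agrees with the record)
6. x = 1*(76) + (1)*(47) + (0) = 123 (same as recorded)
7. x = 1*(123) + (1)*(76) + (0) = 199 (no discrepancy)
8. x = 1*(199) + (1)*(123) + (0) = 322 (matches)
9. x = 1*(322) + (1)*(199) + (0) = 521 (in agreement)
10. x = 1*(521) + (1)*(322) + (0) = 843 (matches)
No step deviates from the rules.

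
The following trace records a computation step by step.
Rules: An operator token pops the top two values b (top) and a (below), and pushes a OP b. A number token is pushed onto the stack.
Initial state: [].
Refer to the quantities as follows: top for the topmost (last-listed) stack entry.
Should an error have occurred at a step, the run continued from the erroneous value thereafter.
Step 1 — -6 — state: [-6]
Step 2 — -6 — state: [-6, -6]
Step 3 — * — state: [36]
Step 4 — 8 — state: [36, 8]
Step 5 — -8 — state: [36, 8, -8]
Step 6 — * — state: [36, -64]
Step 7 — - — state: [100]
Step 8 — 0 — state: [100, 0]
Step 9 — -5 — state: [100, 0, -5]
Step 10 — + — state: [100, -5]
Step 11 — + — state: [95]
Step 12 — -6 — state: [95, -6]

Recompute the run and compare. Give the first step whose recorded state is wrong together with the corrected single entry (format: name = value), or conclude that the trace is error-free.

Recomputing the run from the initial state:
step 1: [-6]
step 2: [-6, -6]
step 3: [36]
step 4: [36, 8]
step 5: [36, 8, -8]
step 6: [36, -64]
step 7: [100]
step 8: [100, 0]
step 9: [100, 0, -5]
step 10: [100, -5]
step 11: [95]
step 12: [95, -6]
This matches the trace at every step.

no error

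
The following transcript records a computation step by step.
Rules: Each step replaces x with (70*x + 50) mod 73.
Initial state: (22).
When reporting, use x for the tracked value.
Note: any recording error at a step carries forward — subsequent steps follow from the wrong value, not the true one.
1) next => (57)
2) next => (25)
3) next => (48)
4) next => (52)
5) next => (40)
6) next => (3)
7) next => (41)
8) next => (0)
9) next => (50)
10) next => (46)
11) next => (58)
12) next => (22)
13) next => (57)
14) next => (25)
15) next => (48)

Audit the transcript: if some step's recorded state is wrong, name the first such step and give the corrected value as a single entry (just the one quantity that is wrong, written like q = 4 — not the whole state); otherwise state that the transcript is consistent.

no error

step 1: x = (70*22 + 50) mod 73 = 57 -> no discrepancy
step 2: x = (70*57 + 50) mod 73 = 25 -> no discrepancy
step 3: x = (70*25 + 50) mod 73 = 48 -> matches
step 4: x = (70*48 + 50) mod 73 = 52 -> consistent with the transcript
step 5: x = (70*52 + 50) mod 73 = 40 -> in agreement
step 6: x = (70*40 + 50) mod 73 = 3 -> confirmed correct
step 7: x = (70*3 + 50) mod 73 = 41 -> same as recorded
step 8: x = (70*41 + 50) mod 73 = 0 -> exactly as logged
step 9: x = (70*0 + 50) mod 73 = 50 -> checks out
step 10: x = (70*50 + 50) mod 73 = 46 -> same as recorded
step 11: x = (70*46 + 50) mod 73 = 58 -> exactly as logged
step 12: x = (70*58 + 50) mod 73 = 22 -> exactly as logged
step 13: x = (70*22 + 50) mod 73 = 57 -> in agreement
step 14: x = (70*57 + 50) mod 73 = 25 -> matches
step 15: x = (70*25 + 50) mod 73 = 48 -> exactly as logged
Nothing is out of place; the run is error-free.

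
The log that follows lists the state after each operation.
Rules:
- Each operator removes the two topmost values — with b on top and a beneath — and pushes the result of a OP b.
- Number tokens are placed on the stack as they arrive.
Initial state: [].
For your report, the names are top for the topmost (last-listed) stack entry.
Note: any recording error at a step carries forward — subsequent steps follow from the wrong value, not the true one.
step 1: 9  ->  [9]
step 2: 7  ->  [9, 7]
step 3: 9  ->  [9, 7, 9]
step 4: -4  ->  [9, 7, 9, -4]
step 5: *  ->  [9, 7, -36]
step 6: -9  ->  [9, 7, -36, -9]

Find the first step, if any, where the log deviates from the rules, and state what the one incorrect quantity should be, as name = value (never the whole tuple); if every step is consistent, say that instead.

1. push 9: top = 9 (confirmed correct)
2. push 7: top = 7 (no discrepancy)
3. push 9: top = 9 (consistent with the log)
4. push -4: top = -4 (same as recorded)
5. 9 * -4 = -36 (agrees with the log)
6. push -9: top = -9 (consistent with the log)
Every step is consistent.

no error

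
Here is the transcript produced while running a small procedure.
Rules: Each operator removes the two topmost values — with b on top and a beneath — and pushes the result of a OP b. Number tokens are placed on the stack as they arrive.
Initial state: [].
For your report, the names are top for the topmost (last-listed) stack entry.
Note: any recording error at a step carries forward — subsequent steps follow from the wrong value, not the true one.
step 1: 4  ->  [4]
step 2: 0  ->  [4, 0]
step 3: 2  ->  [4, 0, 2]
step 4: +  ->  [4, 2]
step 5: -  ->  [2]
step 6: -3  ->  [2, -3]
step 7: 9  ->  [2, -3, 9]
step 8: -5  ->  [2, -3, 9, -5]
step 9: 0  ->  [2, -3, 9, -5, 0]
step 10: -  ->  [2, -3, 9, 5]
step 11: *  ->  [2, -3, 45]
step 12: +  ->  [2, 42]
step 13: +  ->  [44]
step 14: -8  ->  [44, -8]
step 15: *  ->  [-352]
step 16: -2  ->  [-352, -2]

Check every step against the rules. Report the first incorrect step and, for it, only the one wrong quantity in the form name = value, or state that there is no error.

Recomputing the run from the initial state:
step 1: [4]
step 2: [4, 0]
step 3: [4, 0, 2]
step 4: [4, 2]
step 5: [2]
step 6: [2, -3]
step 7: [2, -3, 9]
step 8: [2, -3, 9, -5]
step 9: [2, -3, 9, -5, 0]
step 10: [2, -3, 9, -5]
step 11: [2, -3, -45]
step 12: [2, -48]
step 13: [-46]
step 14: [-46, -8]
step 15: [368]
step 16: [368, -2]
The first disagreement with the transcript is at step 10, where the value should be top = -5.

step 10, top = -5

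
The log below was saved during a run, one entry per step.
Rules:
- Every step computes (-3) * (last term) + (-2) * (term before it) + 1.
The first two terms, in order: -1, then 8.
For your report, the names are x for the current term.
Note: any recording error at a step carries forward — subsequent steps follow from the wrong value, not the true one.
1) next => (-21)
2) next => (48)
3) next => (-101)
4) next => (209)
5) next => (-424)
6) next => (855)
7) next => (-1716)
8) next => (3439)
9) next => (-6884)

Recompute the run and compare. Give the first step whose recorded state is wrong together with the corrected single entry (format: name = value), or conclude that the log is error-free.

Recomputing the run from the initial state:
step 1: x = -21
step 2: x = 48
step 3: x = -101
step 4: x = 208
step 5: x = -421
step 6: x = 848
step 7: x = -1701
step 8: x = 3408
step 9: x = -6821
The first disagreement with the log is at step 4, where the value should be x = 208.

step 4, x = 208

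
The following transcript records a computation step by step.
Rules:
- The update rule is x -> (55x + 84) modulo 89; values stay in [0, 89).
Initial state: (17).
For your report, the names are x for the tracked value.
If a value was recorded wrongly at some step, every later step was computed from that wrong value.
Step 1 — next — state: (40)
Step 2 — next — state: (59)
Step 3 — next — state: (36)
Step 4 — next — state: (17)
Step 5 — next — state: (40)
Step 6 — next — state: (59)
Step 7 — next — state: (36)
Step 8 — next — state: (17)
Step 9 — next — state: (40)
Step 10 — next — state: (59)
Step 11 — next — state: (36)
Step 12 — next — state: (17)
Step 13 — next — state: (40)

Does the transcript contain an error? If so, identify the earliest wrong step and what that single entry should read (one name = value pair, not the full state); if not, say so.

Recomputing the run from the initial state:
step 1: x = 40
step 2: x = 59
step 3: x = 36
step 4: x = 17
step 5: x = 40
step 6: x = 59
step 7: x = 36
step 8: x = 17
step 9: x = 40
step 10: x = 59
step 11: x = 36
step 12: x = 17
step 13: x = 40
This matches the transcript at every step.

no error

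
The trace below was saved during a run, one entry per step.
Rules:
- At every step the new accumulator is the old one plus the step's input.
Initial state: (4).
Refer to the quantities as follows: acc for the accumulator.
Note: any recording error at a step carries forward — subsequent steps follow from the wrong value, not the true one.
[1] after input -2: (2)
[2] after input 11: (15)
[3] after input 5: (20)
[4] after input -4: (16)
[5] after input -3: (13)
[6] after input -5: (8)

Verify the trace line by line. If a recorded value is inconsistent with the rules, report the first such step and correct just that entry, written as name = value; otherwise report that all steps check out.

Recomputing the run from the initial state:
step 1: acc = 2
step 2: acc = 13
step 3: acc = 18
step 4: acc = 14
step 5: acc = 11
step 6: acc = 6
The first disagreement with the trace is at step 2, where the value should be acc = 13.

step 2, acc = 13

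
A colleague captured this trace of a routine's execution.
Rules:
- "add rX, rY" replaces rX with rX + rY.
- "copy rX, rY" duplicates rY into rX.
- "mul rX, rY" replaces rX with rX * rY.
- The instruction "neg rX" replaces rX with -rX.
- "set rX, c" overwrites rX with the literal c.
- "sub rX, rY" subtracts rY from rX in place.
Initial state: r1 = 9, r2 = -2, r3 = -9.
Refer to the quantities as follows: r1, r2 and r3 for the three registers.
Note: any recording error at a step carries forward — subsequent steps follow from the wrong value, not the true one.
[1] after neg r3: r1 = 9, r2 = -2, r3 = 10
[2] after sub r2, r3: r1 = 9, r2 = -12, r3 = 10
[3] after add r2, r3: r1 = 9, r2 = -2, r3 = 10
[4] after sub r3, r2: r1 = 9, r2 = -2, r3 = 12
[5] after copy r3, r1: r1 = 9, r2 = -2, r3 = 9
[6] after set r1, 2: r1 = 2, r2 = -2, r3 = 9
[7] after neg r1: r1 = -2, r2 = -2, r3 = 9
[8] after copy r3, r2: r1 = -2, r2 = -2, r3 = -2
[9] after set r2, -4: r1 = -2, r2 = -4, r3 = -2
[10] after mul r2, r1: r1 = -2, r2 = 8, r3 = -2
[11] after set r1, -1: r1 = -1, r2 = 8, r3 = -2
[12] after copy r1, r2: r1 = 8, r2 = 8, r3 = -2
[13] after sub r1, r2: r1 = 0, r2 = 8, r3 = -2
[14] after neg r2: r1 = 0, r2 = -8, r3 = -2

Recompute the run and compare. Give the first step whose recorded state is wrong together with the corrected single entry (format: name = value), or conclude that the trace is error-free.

step 1: r3 = -(-9) = 9 -> the entry is off here
So the first discrepancy is step 1, where the right value is r3 = 9.

step 1, r3 = 9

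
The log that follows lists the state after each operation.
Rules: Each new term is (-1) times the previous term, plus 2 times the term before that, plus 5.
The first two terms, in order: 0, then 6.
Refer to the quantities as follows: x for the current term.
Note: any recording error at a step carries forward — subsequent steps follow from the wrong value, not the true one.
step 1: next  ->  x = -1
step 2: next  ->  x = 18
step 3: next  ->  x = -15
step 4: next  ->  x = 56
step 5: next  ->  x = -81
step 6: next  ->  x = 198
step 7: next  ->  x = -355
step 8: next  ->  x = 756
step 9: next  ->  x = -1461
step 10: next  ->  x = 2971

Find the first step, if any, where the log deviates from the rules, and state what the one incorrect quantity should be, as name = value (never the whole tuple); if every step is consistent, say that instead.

step 10, x = 2978

Recomputing the run from the initial state:
step 1: x = -1
step 2: x = 18
step 3: x = -15
step 4: x = 56
step 5: x = -81
step 6: x = 198
step 7: x = -355
step 8: x = 756
step 9: x = -1461
step 10: x = 2978
The first disagreement with the log is at step 10, where the value should be x = 2978.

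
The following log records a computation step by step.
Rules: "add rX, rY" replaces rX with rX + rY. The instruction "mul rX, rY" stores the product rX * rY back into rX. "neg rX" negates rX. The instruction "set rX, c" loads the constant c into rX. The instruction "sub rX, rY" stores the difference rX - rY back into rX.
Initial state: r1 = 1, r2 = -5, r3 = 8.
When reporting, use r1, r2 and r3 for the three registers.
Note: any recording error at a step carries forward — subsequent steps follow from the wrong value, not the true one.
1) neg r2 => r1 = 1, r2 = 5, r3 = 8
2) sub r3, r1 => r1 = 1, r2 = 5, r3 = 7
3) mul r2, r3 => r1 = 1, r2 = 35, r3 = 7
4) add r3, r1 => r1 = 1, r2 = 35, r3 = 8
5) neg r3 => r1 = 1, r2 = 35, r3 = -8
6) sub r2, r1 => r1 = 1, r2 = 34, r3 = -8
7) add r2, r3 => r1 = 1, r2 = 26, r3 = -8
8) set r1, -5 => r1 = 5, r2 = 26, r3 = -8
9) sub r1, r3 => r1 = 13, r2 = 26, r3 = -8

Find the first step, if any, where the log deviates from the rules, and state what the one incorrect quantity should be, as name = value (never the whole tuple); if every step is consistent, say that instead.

step 8, r1 = -5

step 1: r2 = -(-5) = 5 -> no discrepancy
step 2: r3 = 8 - 1 = 7 -> confirmed correct
step 3: r2 = 5 * 7 = 35 -> no discrepancy
step 4: r3 = 7 + 1 = 8 -> agrees with the log
step 5: r3 = -(8) = -8 -> no discrepancy
step 6: r2 = 35 - 1 = 34 -> no discrepancy
step 7: r2 = 34 + -8 = 26 -> no discrepancy
step 8: r1 = -5 -> this is not what the log shows
So the first discrepancy is step 8, where the right value is r1 = -5.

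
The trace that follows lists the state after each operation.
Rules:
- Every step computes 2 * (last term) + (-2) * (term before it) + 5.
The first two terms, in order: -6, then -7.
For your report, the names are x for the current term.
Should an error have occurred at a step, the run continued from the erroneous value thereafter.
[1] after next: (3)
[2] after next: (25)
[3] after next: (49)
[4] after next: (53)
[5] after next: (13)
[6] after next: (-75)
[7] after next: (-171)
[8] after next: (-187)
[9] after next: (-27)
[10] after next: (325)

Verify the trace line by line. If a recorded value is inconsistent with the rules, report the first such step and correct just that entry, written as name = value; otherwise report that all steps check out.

Recomputing the run from the initial state:
step 1: x = 3
step 2: x = 25
step 3: x = 49
step 4: x = 53
step 5: x = 13
step 6: x = -75
step 7: x = -171
step 8: x = -187
step 9: x = -27
step 10: x = 325
This matches the trace at every step.

no error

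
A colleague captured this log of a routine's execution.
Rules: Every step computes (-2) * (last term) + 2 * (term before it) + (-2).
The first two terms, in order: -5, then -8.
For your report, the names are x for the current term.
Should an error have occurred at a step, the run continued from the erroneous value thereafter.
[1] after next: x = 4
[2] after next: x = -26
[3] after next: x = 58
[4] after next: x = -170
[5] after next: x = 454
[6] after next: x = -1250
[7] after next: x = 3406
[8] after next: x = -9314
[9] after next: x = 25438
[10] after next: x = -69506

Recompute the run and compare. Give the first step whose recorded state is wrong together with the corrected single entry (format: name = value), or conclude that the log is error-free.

no error

step 1: x = -2*(-8) + (2)*(-5) + (-2) = 4 -> consistent with the log
step 2: x = -2*(4) + (2)*(-8) + (-2) = -26 -> checks out
step 3: x = -2*(-26) + (2)*(4) + (-2) = 58 -> checks out
step 4: x = -2*(58) + (2)*(-26) + (-2) = -170 -> matches
step 5: x = -2*(-170) + (2)*(58) + (-2) = 454 -> matches
step 6: x = -2*(454) + (2)*(-170) + (-2) = -1250 -> consistent with the log
step 7: x = -2*(-1250) + (2)*(454) + (-2) = 3406 -> no discrepancy
step 8: x = -2*(3406) + (2)*(-1250) + (-2) = -9314 -> confirmed correct
step 9: x = -2*(-9314) + (2)*(3406) + (-2) = 25438 -> no discrepancy
step 10: x = -2*(25438) + (2)*(-9314) + (-2) = -69506 -> verified
All entries verified; no error found.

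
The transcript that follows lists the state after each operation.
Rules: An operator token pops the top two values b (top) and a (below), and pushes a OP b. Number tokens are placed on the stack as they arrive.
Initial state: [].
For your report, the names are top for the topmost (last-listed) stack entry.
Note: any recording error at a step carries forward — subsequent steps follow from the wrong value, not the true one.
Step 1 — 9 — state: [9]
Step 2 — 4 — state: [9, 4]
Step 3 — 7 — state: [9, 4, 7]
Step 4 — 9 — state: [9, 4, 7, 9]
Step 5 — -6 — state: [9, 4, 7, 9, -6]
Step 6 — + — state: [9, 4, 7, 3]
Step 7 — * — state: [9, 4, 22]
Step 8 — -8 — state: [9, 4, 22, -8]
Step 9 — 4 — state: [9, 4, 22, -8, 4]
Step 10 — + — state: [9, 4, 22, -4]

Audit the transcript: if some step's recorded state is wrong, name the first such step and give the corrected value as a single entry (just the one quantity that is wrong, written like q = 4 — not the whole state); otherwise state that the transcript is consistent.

step 1: push 9: top = 9 -> exactly as logged
step 2: push 4: top = 4 -> in agreement
step 3: push 7: top = 7 -> in agreement
step 4: push 9: top = 9 -> agrees with the transcript
step 5: push -6: top = -6 -> checks out
step 6: 9 + -6 = 3 -> agrees with the transcript
step 7: 7 * 3 = 21 -> the entry is off here
First incorrect step: 7; the correct value is top = 21.

step 7, top = 21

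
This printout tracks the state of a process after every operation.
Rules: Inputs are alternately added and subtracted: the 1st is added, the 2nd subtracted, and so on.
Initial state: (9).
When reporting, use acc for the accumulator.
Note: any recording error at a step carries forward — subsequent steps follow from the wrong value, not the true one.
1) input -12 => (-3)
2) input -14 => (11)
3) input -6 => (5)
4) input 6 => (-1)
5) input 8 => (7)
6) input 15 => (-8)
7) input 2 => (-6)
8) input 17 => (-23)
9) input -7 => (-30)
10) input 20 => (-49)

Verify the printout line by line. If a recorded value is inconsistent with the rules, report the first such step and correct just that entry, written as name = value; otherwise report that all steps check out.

Recomputing the run from the initial state:
step 1: acc = -3
step 2: acc = 11
step 3: acc = 5
step 4: acc = -1
step 5: acc = 7
step 6: acc = -8
step 7: acc = -6
step 8: acc = -23
step 9: acc = -30
step 10: acc = -50
The first disagreement with the printout is at step 10, where the value should be acc = -50.

step 10, acc = -50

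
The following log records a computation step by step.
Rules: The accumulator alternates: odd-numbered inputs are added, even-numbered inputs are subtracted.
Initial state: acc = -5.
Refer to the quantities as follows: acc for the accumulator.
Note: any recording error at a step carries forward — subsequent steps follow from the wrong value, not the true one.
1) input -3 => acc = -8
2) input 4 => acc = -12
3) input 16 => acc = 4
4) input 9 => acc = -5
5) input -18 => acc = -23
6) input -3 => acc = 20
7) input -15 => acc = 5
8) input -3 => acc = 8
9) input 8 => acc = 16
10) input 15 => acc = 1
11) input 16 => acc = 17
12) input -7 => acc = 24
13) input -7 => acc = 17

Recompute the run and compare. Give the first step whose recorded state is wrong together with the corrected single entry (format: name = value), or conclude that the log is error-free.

Recomputing the run from the initial state:
step 1: acc = -8
step 2: acc = -12
step 3: acc = 4
step 4: acc = -5
step 5: acc = -23
step 6: acc = -20
step 7: acc = -35
step 8: acc = -32
step 9: acc = -24
step 10: acc = -39
step 11: acc = -23
step 12: acc = -16
step 13: acc = -23
The first disagreement with the log is at step 6, where the value should be acc = -20.

step 6, acc = -20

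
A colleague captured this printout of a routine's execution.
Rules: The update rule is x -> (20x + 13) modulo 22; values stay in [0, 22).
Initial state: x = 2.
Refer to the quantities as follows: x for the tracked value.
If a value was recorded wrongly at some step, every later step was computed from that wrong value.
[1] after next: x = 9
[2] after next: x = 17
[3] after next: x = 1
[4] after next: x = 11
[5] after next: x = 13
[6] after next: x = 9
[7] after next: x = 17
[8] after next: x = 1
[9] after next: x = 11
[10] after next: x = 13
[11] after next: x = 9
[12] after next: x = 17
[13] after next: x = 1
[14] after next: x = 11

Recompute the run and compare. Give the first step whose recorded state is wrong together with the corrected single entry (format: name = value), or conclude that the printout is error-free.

no error

Recomputing the run from the initial state:
step 1: x = 9
step 2: x = 17
step 3: x = 1
step 4: x = 11
step 5: x = 13
step 6: x = 9
step 7: x = 17
step 8: x = 1
step 9: x = 11
step 10: x = 13
step 11: x = 9
step 12: x = 17
step 13: x = 1
step 14: x = 11
This matches the printout at every step.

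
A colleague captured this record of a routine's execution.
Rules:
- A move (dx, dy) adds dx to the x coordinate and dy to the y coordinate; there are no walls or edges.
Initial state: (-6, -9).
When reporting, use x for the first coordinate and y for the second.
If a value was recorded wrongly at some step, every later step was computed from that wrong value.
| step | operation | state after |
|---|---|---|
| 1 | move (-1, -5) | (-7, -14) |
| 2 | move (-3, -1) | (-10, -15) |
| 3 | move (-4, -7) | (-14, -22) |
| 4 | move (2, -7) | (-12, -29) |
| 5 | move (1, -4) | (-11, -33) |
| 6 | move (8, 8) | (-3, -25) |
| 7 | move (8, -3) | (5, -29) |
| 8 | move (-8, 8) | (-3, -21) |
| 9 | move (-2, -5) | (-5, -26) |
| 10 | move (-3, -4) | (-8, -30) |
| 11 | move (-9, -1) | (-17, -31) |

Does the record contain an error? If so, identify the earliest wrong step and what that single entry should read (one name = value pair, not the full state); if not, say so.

step 7, y = -28

1. x = -6 + (-1) = -7, y = -9 + (-5) = -14 (consistent with the record)
2. x = -7 + (-3) = -10, y = -14 + (-1) = -15 (verified)
3. x = -10 + (-4) = -14, y = -15 + (-7) = -22 (matches)
4. x = -14 + (2) = -12, y = -22 + (-7) = -29 (consistent with the record)
5. x = -12 + (1) = -11, y = -29 + (-4) = -33 (confirmed correct)
6. x = -11 + (8) = -3, y = -33 + (8) = -25 (verified)
7. x = -3 + (8) = 5, y = -25 + (-3) = -28 (a discrepancy with the record)
First deviation found at step 7; the corrected entry is y = -28.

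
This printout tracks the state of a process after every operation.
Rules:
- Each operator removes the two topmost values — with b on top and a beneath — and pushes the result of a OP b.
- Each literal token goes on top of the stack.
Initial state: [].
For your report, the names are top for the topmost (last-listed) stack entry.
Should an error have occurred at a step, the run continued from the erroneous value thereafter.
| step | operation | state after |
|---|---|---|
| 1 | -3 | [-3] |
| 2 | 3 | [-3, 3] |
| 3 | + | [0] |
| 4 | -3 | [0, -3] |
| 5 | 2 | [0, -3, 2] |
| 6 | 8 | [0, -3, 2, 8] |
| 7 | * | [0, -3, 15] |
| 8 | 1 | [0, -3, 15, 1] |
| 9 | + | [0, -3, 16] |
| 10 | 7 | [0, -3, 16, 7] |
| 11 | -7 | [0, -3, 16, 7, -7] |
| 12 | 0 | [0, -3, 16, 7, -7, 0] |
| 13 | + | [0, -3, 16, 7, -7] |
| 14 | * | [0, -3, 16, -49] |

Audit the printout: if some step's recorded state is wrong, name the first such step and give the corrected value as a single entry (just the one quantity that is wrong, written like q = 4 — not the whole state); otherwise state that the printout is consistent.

step 7, top = 16

step 1: push -3: top = -3 -> matches
step 2: push 3: top = 3 -> exactly as logged
step 3: -3 + 3 = 0 -> matches
step 4: push -3: top = -3 -> agrees with the printout
step 5: push 2: top = 2 -> in agreement
step 6: push 8: top = 8 -> checks out
step 7: 2 * 8 = 16 -> the printout has a different value
First deviation found at step 7; the corrected entry is top = 16.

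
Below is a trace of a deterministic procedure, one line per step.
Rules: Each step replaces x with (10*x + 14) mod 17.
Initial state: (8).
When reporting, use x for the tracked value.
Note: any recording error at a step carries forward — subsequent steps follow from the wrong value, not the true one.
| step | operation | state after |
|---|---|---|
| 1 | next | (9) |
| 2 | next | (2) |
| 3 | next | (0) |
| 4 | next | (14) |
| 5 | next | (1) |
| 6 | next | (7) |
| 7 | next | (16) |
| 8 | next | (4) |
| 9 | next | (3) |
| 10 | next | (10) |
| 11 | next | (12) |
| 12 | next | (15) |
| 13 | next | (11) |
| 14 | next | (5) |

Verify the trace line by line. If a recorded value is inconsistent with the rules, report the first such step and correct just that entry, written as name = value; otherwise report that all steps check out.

1. x = (10*8 + 14) mod 17 = 9 (same as recorded)
2. x = (10*9 + 14) mod 17 = 2 (matches)
3. x = (10*2 + 14) mod 17 = 0 (agrees with the trace)
4. x = (10*0 + 14) mod 17 = 14 (no discrepancy)
5. x = (10*14 + 14) mod 17 = 1 (same as recorded)
6. x = (10*1 + 14) mod 17 = 7 (verified)
7. x = (10*7 + 14) mod 17 = 16 (matches)
8. x = (10*16 + 14) mod 17 = 4 (confirmed correct)
9. x = (10*4 + 14) mod 17 = 3 (agrees with the trace)
10. x = (10*3 + 14) mod 17 = 10 (consistent with the trace)
11. x = (10*10 + 14) mod 17 = 12 (verified)
12. x = (10*12 + 14) mod 17 = 15 (confirmed correct)
13. x = (10*15 + 14) mod 17 = 11 (exactly as logged)
14. x = (10*11 + 14) mod 17 = 5 (in agreement)
All entries verified; no error found.

no error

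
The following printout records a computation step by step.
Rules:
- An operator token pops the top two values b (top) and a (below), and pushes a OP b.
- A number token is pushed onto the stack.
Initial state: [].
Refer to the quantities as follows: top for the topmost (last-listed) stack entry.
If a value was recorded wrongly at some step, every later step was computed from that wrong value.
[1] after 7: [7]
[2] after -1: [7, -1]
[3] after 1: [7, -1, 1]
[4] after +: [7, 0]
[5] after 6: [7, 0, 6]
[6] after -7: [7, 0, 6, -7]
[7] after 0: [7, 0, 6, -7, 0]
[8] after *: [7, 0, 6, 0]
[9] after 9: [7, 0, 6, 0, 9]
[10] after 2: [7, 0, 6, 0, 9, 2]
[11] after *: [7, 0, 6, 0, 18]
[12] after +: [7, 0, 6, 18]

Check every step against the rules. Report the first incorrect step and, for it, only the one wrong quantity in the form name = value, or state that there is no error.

step 1: push 7: top = 7 -> verified
step 2: push -1: top = -1 -> consistent with the printout
step 3: push 1: top = 1 -> same as recorded
step 4: -1 + 1 = 0 -> matches
step 5: push 6: top = 6 -> no discrepancy
step 6: push -7: top = -7 -> in agreement
step 7: push 0: top = 0 -> no discrepancy
step 8: -7 * 0 = 0 -> agrees with the printout
step 9: push 9: top = 9 -> no discrepancy
step 10: push 2: top = 2 -> confirmed correct
step 11: 9 * 2 = 18 -> in agreement
step 12: 0 + 18 = 18 -> checks out
The recomputation confirms every line.

no error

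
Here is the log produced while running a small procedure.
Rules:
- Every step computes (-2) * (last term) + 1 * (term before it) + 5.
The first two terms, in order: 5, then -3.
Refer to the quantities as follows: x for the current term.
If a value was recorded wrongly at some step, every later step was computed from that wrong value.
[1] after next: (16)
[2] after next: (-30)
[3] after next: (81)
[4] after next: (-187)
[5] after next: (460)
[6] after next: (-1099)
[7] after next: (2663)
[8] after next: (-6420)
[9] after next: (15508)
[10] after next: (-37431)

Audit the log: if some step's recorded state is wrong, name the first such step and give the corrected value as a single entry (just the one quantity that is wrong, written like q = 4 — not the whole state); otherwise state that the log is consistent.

Recomputing the run from the initial state:
step 1: x = 16
step 2: x = -30
step 3: x = 81
step 4: x = -187
step 5: x = 460
step 6: x = -1102
step 7: x = 2669
step 8: x = -6435
step 9: x = 15544
step 10: x = -37518
The first disagreement with the log is at step 6, where the value should be x = -1102.

step 6, x = -1102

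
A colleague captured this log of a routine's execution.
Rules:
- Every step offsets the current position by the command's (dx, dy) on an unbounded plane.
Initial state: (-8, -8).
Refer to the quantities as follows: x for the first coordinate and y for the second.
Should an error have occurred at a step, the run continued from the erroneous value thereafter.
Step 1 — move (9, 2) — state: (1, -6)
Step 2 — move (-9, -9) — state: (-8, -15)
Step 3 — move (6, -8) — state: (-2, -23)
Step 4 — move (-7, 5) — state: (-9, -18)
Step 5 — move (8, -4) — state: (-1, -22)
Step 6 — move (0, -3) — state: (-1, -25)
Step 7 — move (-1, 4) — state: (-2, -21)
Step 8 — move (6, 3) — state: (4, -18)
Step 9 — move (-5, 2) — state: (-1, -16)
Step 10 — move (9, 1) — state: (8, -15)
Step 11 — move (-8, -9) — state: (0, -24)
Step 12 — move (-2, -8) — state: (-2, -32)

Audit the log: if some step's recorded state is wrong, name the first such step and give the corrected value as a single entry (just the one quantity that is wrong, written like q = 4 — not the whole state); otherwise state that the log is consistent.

Recomputing the run from the initial state:
step 1: x = 1, y = -6
step 2: x = -8, y = -15
step 3: x = -2, y = -23
step 4: x = -9, y = -18
step 5: x = -1, y = -22
step 6: x = -1, y = -25
step 7: x = -2, y = -21
step 8: x = 4, y = -18
step 9: x = -1, y = -16
step 10: x = 8, y = -15
step 11: x = 0, y = -24
step 12: x = -2, y = -32
This matches the log at every step.

no error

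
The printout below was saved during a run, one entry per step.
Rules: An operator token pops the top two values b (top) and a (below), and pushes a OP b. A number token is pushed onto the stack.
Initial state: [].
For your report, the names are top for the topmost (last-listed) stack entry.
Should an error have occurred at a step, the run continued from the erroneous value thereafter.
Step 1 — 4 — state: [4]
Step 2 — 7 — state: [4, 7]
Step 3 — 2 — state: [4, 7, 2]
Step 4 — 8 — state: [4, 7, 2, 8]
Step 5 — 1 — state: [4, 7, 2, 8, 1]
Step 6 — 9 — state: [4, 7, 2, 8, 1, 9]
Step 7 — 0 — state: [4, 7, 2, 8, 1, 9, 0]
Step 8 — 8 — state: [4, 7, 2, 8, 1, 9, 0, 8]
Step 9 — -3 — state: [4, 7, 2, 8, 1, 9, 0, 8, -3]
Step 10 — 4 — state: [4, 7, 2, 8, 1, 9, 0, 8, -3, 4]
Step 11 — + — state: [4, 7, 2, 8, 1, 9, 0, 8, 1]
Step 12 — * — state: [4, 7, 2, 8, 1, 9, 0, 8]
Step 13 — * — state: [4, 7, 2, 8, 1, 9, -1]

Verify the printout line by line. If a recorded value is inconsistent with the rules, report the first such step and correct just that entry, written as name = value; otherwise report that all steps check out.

step 13, top = 0

Recomputing the run from the initial state:
step 1: [4]
step 2: [4, 7]
step 3: [4, 7, 2]
step 4: [4, 7, 2, 8]
step 5: [4, 7, 2, 8, 1]
step 6: [4, 7, 2, 8, 1, 9]
step 7: [4, 7, 2, 8, 1, 9, 0]
step 8: [4, 7, 2, 8, 1, 9, 0, 8]
step 9: [4, 7, 2, 8, 1, 9, 0, 8, -3]
step 10: [4, 7, 2, 8, 1, 9, 0, 8, -3, 4]
step 11: [4, 7, 2, 8, 1, 9, 0, 8, 1]
step 12: [4, 7, 2, 8, 1, 9, 0, 8]
step 13: [4, 7, 2, 8, 1, 9, 0]
The first disagreement with the printout is at step 13, where the value should be top = 0.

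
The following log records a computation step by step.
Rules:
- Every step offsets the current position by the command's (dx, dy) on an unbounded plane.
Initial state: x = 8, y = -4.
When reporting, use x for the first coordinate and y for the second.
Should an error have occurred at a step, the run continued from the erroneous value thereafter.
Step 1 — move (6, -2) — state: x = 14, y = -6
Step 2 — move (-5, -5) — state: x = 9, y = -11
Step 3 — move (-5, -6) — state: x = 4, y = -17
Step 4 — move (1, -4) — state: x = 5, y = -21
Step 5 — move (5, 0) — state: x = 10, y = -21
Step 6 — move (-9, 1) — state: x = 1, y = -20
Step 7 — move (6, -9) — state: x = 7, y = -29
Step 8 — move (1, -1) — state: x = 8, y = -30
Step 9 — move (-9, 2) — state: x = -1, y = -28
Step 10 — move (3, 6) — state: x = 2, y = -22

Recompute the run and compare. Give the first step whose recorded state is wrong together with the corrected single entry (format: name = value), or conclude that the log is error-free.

no error

step 1: x = 8 + (6) = 14, y = -4 + (-2) = -6 -> no discrepancy
step 2: x = 14 + (-5) = 9, y = -6 + (-5) = -11 -> same as recorded
step 3: x = 9 + (-5) = 4, y = -11 + (-6) = -17 -> in agreement
step 4: x = 4 + (1) = 5, y = -17 + (-4) = -21 -> matches
step 5: x = 5 + (5) = 10, y = -21 + (0) = -21 -> confirmed correct
step 6: x = 10 + (-9) = 1, y = -21 + (1) = -20 -> in agreement
step 7: x = 1 + (6) = 7, y = -20 + (-9) = -29 -> no discrepancy
step 8: x = 7 + (1) = 8, y = -29 + (-1) = -30 -> consistent with the log
step 9: x = 8 + (-9) = -1, y = -30 + (2) = -28 -> no discrepancy
step 10: x = -1 + (3) = 2, y = -28 + (6) = -22 -> confirmed correct
Every step is consistent.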